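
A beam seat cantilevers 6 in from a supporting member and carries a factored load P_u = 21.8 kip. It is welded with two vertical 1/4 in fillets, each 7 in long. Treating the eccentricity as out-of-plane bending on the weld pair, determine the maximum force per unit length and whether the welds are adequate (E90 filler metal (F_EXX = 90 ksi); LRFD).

f_max ≈ 8.16 kip/in; NOT adequate

L_w = 2 × 7 = 14 in; section modulus (unit throat) S = 2 × L²/6 = 16.33 in².
Direct shear f_v = P/L_w = 21.8/14 = 1.557 kip/in.
Moment M = P × e = 21.8 × 6 = 130.8 kip·in; bending f_b = M/S = 8.008 kip/in.
f_max = √(f_v² + f_b²) = √(1.557² + 8.008²) = 8.158 kip/in.
φr_n = 0.75 × 0.6 × 90 × (0.707 × 0.25) = 7.158 kip/in → NOT adequate.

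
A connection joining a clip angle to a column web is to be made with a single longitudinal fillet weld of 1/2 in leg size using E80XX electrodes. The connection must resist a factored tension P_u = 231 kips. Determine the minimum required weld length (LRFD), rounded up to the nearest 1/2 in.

L = 18.5 in

E80XX → F_EXX = 80 ksi.
Throat t_e = 0.707 × 0.5 = 0.3535 in.
φr_n = 0.75 × 0.6 × 80 × 0.3535 = 12.73 kips/in.
L_req = P_u / φr_n = 231 / 12.73 = 18.15 in total.
Round up → use L = 18.5 in.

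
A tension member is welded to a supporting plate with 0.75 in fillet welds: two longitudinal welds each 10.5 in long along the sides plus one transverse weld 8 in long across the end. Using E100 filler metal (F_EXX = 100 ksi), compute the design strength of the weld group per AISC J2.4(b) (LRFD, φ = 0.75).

φR_n ≈ 712 kips

t_e = 0.707 × 0.75 = 0.5302 in.
R_nwl = 0.6 × 100 × 0.5302 × 21 = 668.1 kips (longitudinal, 2 welds).
R_nwt = 0.6 × 100 × 0.5302 × 8 = 254.5 kips (transverse, base value).
(i) R_nwl + R_nwt = 922.6 kips; (ii) 0.85 R_nwl + 1.5 R_nwt = 949.7 kips.
R_n = max = 949.7 kips [governs: (ii)]; φR_n = 712.3 kips.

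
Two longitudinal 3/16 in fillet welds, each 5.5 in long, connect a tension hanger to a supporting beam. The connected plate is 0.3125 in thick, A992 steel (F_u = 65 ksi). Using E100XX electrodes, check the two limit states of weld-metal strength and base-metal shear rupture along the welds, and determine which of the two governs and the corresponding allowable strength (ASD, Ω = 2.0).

E100XX → F_EXX = 100 ksi.
t_e = 0.707 × 0.1875 = 0.1326 in; L = 11 in.
Weld metal: R_n/Ω = (1/2.0) × 0.6 × 100 × 0.1326 × 11 = 43.75 kips.
Base metal (shear rupture): R_n/Ω = (1/2.0) × 0.6 × 65 × 0.3125 × 11 = 67.03 kips.
Governing: weld metal.

R_n/Ω ≈ 43.7 kips (weld metal governs)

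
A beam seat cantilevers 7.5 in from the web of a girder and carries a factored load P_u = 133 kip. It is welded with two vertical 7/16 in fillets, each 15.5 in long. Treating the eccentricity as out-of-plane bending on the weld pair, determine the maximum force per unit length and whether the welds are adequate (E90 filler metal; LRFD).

f_max ≈ 13.2 kip/in; NOT adequate

E90XX → F_EXX = 90 ksi.
L_w = 2 × 15.5 = 31 in; section modulus (unit throat) S = 2 × L²/6 = 80.08 in².
Direct shear f_v = P/L_w = 133/31 = 4.29 kip/in.
Moment M = P × e = 133 × 7.5 = 997.5 kip·in; bending f_b = M/S = 12.46 kip/in.
f_max = √(f_v² + f_b²) = √(4.29² + 12.46²) = 13.17 kip/in.
φr_n = 0.75 × 0.6 × 90 × (0.707 × 0.4375) = 12.53 kip/in → NOT adequate.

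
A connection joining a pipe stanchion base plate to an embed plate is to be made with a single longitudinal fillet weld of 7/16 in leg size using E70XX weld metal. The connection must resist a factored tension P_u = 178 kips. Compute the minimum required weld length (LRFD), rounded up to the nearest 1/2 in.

E70XX → F_EXX = 70 ksi.
Throat t_e = 0.707 × 0.4375 = 0.3093 in.
φr_n = 0.75 × 0.6 × 70 × 0.3093 = 9.743 kips/in.
L_req = P_u / φr_n = 178 / 9.743 = 18.27 in total.
Round up → use L = 18.5 in.

L = 18.5 in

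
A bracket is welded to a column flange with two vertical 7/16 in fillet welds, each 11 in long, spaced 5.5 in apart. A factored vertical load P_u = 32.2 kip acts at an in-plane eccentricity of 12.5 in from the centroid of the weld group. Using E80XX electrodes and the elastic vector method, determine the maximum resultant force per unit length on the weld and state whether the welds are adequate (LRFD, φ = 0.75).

f_max ≈ 7.15 kip/in; adequate

E80XX → F_EXX = 80 ksi.
Total weld length L_w = 22 in. Treat welds as unit-width lines.
Polar moment about centroid: J = 2[d³/12 + d(b/2)²] = 2[11³/12 + 11×2.75²] = 388.2 in³.
Direct shear f_v = P/L_w = 32.2 / 22 = 1.464 kip/in (vertical).
Torsion M = P·e = 32.2 × 12.5 = 402.5 kip·in.
Critical point at (x, y) = (2.75, 5.5) from centroid. f_tx = M·y/J = 5.702 kip/in; f_ty = M·x/J = 2.851 kip/in.
Resultant f_max = √[f_tx² + (f_v + f_ty)²] = √[5.702² + (1.464 + 2.851)²] = 7.151 kip/in.
Capacity per unit length: φr_n = 0.75 × 0.6 × 80 × (0.707 × 0.4375) = 11.14 kip/in.
7.151 ≤ 11.14 → adequate.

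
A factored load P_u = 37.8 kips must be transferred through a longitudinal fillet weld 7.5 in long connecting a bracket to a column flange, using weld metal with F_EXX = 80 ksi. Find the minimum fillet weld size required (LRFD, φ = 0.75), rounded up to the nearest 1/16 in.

Total weld length L = 7.5 in.
Required throat t_e = P_u / (φ × 0.6 F_EXX × L) = 37.8 / (0.75 × 0.6 × 80 × 7.5) = 0.14 in.
Required leg w = t_e / 0.707 = 0.198 in → use 1/4 in.

w = 1/4 in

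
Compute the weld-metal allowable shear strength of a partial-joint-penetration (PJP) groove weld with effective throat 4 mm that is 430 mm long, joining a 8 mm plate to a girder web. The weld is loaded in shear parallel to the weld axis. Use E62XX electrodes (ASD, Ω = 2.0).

E62XX → F_EXX = 620 MPa.
Effective throat (given) t_e = 4 mm.
A_we = 4 × 430 = 1720 mm².
F_nw = 0.6 F_EXX = 372 MPa.
R_n/Ω = (372 × 1720) / 2.0 × 10⁻³ = 319.9 kN.

R_n/Ω ≈ 320 kN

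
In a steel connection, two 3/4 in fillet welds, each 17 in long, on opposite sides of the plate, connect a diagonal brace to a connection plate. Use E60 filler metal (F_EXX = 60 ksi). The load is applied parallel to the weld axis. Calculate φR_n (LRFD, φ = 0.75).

φR_n ≈ 487 kip

Effective throat t_e = 0.707 × 0.75 = 0.5302 in.
Total length L = 34 in; A_we = 0.5302 × 34 = 18.03 in².
F_nw = 0.6 F_EXX = 0.6 × 60 = 36 ksi.
φR_n = 0.75 × 36 × 18.03 = 486.8 kip.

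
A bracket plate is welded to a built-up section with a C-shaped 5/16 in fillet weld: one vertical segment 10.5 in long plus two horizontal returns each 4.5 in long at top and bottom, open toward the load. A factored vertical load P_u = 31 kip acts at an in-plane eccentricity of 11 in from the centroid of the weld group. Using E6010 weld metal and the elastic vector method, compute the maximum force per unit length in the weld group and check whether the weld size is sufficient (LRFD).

f_max ≈ 6.59 kip/in; NOT adequate

E60XX → F_EXX = 60 ksi.
Total weld length L_w = 19.5 in. Treat welds as unit-width lines.
Centroid: x̄ = 2×4.5×2.25 / 19.5 = 1.038 in from the vertical weld.
Polar moment about centroid: J = I_x + I_y = [10.5³/12 + 2×4.5×5.25²] + [10.5×1.038² + 2(4.5³/12 + 4.5×1.212²)] = 384.3 in³.
Direct shear f_v = P/L_w = 31 / 19.5 = 1.59 kip/in (vertical).
Torsion M = P·e = 31 × 11 = 341 kip·in.
Critical point at (x, y) = (3.462, 5.25) from centroid. f_tx = M·y/J = 4.659 kip/in; f_ty = M·x/J = 3.072 kip/in.
Resultant f_max = √[f_tx² + (f_v + f_ty)²] = √[4.659² + (1.59 + 3.072)²] = 6.591 kip/in.
Capacity per unit length: φr_n = 0.75 × 0.6 × 60 × (0.707 × 0.3125) = 5.965 kip/in.
6.591 > 5.965 → NOT adequate.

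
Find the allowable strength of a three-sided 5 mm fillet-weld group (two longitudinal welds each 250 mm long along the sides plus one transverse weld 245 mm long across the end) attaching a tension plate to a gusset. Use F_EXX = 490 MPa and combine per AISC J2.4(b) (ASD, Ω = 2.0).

t_e = 0.707 × 5 = 3.535 mm.
R_nwl = 0.6 × 490 × 3.535 × 500 × 10⁻³ = 519.6 kN (longitudinal, 2 welds).
R_nwt = 0.6 × 490 × 3.535 × 245 × 10⁻³ = 254.6 kN (transverse, base value).
(i) R_nwl + R_nwt = 774.3 kN; (ii) 0.85 R_nwl + 1.5 R_nwt = 823.6 kN.
R_n = max = 823.6 kN [governs: (ii)]; R_n/Ω = 411.8 kN.

R_n/Ω ≈ 412 kN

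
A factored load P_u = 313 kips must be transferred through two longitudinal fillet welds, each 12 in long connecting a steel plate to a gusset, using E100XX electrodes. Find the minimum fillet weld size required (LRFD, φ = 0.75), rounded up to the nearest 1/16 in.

E100XX → F_EXX = 100 ksi.
Total weld length L = 24 in.
Required throat t_e = P_u / (φ × 0.6 F_EXX × L) = 313 / (0.75 × 0.6 × 100 × 24) = 0.2898 in.
Required leg w = t_e / 0.707 = 0.4099 in → use 7/16 in.

w = 7/16 in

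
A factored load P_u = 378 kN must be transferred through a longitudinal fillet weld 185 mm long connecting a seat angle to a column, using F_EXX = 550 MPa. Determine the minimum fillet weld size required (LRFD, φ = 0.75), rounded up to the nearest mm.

Total weld length L = 185 mm.
Required throat t_e = P_u / (φ × 0.6 F_EXX × L) = 378 / (0.75 × 0.6 × 550 × 185 × 10⁻³) = 8.256 mm.
Required leg w = t_e / 0.707 = 11.68 mm → use 12 mm.

w = 12 mm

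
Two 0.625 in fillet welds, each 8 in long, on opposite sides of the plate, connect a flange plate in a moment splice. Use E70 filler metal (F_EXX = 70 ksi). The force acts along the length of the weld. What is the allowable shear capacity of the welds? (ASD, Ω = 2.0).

Effective throat t_e = 0.707 × 0.625 = 0.4419 in.
Total length L = 16 in; A_we = 0.4419 × 16 = 7.07 in².
F_nw = 0.6 F_EXX = 0.6 × 70 = 42 ksi.
R_n = 42 × 7.07 = 296.9 kip; R_n/Ω = 296.9/2.0 = 148.5 kip.

R_n/Ω ≈ 148 kip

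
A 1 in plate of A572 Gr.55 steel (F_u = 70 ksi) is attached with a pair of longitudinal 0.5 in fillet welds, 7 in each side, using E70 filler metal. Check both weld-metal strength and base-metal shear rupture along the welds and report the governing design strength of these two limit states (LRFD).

φR_n ≈ 156 kip (weld metal governs)

E70XX → F_EXX = 70 ksi.
t_e = 0.707 × 0.5 = 0.3535 in; L = 14 in.
Weld metal: φR_n = 0.75 × 0.6 × 70 × 0.3535 × 14 = 155.9 kip.
Base metal (shear rupture): φR_n = 0.75 × 0.6 × 70 × 1 × 14 = 441 kip.
Governing: weld metal.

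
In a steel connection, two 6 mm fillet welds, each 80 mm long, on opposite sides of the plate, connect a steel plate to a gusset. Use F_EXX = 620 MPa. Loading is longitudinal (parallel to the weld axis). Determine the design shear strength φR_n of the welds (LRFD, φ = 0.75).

Effective throat t_e = 0.707 × 6 = 4.242 mm.
Total length L = 160 mm; A_we = 4.242 × 160 = 678.7 mm².
F_nw = 0.6 F_EXX = 0.6 × 620 = 372 MPa.
φR_n = 0.75 × 372 × 678.7 × 10⁻³ = 189.4 kN.

φR_n ≈ 189 kN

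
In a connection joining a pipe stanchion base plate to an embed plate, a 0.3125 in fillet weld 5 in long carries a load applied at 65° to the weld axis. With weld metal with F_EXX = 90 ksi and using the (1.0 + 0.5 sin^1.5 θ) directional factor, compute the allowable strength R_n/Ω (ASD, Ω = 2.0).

t_e = 0.707 × 0.3125 = 0.2209 in; A_we = 0.2209 × 5 = 1.105 in².
Directional factor: 1.0 + 0.5 sin^1.5(65°) = 1.431.
F_nw = 0.6 × 90 × 1.431 = 77.3 ksi.
R_n/Ω = (77.3 × 1.105) / 2.0 = 42.69 kip.

R_n/Ω ≈ 42.7 kip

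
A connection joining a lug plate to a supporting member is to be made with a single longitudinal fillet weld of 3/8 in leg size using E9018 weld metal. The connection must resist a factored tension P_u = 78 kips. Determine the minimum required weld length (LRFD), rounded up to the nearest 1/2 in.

L = 7.5 in

E90XX → F_EXX = 90 ksi.
Throat t_e = 0.707 × 0.375 = 0.2651 in.
φr_n = 0.75 × 0.6 × 90 × 0.2651 = 10.74 kips/in.
L_req = P_u / φr_n = 78 / 10.74 = 7.264 in total.
Round up → use L = 7.5 in.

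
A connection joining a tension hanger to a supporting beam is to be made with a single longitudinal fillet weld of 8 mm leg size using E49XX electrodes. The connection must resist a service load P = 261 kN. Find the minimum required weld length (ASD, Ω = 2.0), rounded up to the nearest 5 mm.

E49XX → F_EXX = 490 MPa.
Throat t_e = 0.707 × 8 = 5.656 mm.
r_n/Ω = (0.6 × 490 × 5.656) / 2.0 = 831.4 N/mm = 0.8314 kN/mm.
L_req = P / (r_n/Ω) = 261 / 0.8314 = 313.9 mm total.
Round up → use L = 315 mm.

L = 315 mm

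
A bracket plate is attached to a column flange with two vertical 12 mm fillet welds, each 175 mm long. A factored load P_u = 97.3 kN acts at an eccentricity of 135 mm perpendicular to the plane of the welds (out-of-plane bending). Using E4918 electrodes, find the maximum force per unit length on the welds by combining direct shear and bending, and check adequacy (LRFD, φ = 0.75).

f_max ≈ 1320 N/mm; adequate

E49XX → F_EXX = 490 MPa.
L_w = 2 × 175 = 350 mm; section modulus (unit throat) S = 2 × L²/6 = 10210 mm².
Direct shear f_v = P/L_w = 97.3×10³/350 = 278 N/mm.
Moment M = P × e = 97.3×10³ × 135 = 13136000 N·mm; bending f_b = M/S = 1287 N/mm.
f_max = √(f_v² + f_b²) = √(278² + 1287²) = 1316 N/mm.
φr_n = 0.75 × 0.6 × 490 × (0.707 × 12) = 1871 N/mm → adequate.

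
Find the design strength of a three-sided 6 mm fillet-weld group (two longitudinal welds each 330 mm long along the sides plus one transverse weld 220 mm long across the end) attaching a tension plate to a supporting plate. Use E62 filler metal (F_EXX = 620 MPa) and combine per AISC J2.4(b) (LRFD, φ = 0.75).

t_e = 0.707 × 6 = 4.242 mm.
R_nwl = 0.6 × 620 × 4.242 × 660 × 10⁻³ = 1041 kN (longitudinal, 2 welds).
R_nwt = 0.6 × 620 × 4.242 × 220 × 10⁻³ = 347.2 kN (transverse, base value).
(i) R_nwl + R_nwt = 1389 kN; (ii) 0.85 R_nwl + 1.5 R_nwt = 1406 kN.
R_n = max = 1406 kN [governs: (ii)]; φR_n = 1055 kN.

φR_n ≈ 1050 kN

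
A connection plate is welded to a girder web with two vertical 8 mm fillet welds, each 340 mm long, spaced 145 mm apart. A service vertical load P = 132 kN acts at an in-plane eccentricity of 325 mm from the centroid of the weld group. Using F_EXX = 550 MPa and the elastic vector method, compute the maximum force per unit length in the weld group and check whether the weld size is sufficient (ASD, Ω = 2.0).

f_max ≈ 878 N/mm; adequate

Total weld length L_w = 680 mm. Treat welds as unit-width lines.
Polar moment about centroid: J = 2[d³/12 + d(b/2)²] = 2[340³/12 + 340×72.5²] = 10120000 mm³.
Direct shear f_v = P/L_w = 132×10³ / 680 = 194.1 N/mm (vertical).
Torsion M = P·e = 132×10³ × 325 = 42900000 N·mm.
Critical point at (x, y) = (72.5, 170) from centroid. f_tx = M·y/J = 720.3 N/mm; f_ty = M·x/J = 307.2 N/mm.
Resultant f_max = √[f_tx² + (f_v + f_ty)²] = √[720.3² + (194.1 + 307.2)²] = 877.6 N/mm.
Capacity per unit length: r_n/Ω = (1/2.0) × 0.6 × 550 × (0.707 × 8) = 933.2 N/mm.
877.6 ≤ 933.2 → adequate.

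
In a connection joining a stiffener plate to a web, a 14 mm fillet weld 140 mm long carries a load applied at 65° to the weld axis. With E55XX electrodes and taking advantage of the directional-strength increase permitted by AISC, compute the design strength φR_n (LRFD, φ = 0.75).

φR_n ≈ 491 kN

E55XX → F_EXX = 550 MPa.
t_e = 0.707 × 14 = 9.898 mm; A_we = 9.898 × 140 = 1386 mm².
Directional factor: 1.0 + 0.5 sin^1.5(65°) = 1.431.
F_nw = 0.6 × 550 × 1.431 = 472.4 MPa.
φR_n = 0.75 × 472.4 × 1386 × 10⁻³ = 490.9 kN.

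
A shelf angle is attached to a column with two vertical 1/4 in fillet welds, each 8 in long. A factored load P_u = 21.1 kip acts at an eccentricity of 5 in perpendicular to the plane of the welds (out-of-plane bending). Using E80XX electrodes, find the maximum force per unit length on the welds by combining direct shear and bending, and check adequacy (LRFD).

E80XX → F_EXX = 80 ksi.
L_w = 2 × 8 = 16 in; section modulus (unit throat) S = 2 × L²/6 = 21.33 in².
Direct shear f_v = P/L_w = 21.1/16 = 1.319 kip/in.
Moment M = P × e = 21.1 × 5 = 105.5 kip·in; bending f_b = M/S = 4.945 kip/in.
f_max = √(f_v² + f_b²) = √(1.319² + 4.945²) = 5.118 kip/in.
φr_n = 0.75 × 0.6 × 80 × (0.707 × 0.25) = 6.363 kip/in → adequate.

f_max ≈ 5.12 kip/in; adequate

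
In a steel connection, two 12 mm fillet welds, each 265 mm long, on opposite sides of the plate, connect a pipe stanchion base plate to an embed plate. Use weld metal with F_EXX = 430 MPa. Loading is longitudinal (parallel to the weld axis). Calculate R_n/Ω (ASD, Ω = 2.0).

Effective throat t_e = 0.707 × 12 = 8.484 mm.
Total length L = 530 mm; A_we = 8.484 × 530 = 4497 mm².
F_nw = 0.6 F_EXX = 0.6 × 430 = 258 MPa.
R_n = 258 × 4497 × 10⁻³ = 1160 kN; R_n/Ω = 1160/2.0 = 580.1 kN.

R_n/Ω ≈ 580 kN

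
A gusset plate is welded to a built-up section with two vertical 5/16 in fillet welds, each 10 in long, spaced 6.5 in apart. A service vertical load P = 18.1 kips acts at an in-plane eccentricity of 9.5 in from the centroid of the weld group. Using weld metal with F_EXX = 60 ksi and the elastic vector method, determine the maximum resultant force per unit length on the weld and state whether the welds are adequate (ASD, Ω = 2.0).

Total weld length L_w = 20 in. Treat welds as unit-width lines.
Polar moment about centroid: J = 2[d³/12 + d(b/2)²] = 2[10³/12 + 10×3.25²] = 377.9 in³.
Direct shear f_v = P/L_w = 18.1 / 20 = 0.905 kip/in (vertical).
Torsion M = P·e = 18.1 × 9.5 = 171.95 kip·in.
Critical point at (x, y) = (3.25, 5) from centroid. f_tx = M·y/J = 2.275 kip/in; f_ty = M·x/J = 1.479 kip/in.
Resultant f_max = √[f_tx² + (f_v + f_ty)²] = √[2.275² + (0.905 + 1.479)²] = 3.295 kip/in.
Capacity per unit length: r_n/Ω = (1/2.0) × 0.6 × 60 × (0.707 × 0.3125) = 3.977 kip/in.
3.295 ≤ 3.977 → adequate.

f_max ≈ 3.3 kip/in; adequate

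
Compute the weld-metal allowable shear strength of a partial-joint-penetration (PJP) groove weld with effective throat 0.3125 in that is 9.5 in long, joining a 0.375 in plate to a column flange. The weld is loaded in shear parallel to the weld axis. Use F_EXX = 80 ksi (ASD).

Effective throat (given) t_e = 0.3125 in.
A_we = 0.3125 × 9.5 = 2.969 in².
F_nw = 0.6 F_EXX = 48 ksi.
R_n/Ω = (48 × 2.969) / 2.0 = 71.25 kip.

R_n/Ω ≈ 71.2 kip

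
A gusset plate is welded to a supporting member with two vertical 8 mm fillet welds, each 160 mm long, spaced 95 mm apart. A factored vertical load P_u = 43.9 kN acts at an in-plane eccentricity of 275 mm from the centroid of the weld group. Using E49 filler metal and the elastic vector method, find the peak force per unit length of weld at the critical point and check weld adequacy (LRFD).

E49XX → F_EXX = 490 MPa.
Total weld length L_w = 320 mm. Treat welds as unit-width lines.
Polar moment about centroid: J = 2[d³/12 + d(b/2)²] = 2[160³/12 + 160×47.5²] = 1405000 mm³.
Direct shear f_v = P/L_w = 43.9×10³ / 320 = 137.2 N/mm (vertical).
Torsion M = P·e = 43.9×10³ × 275 = 12072000 N·mm.
Critical point at (x, y) = (47.5, 80) from centroid. f_tx = M·y/J = 687.6 N/mm; f_ty = M·x/J = 408.2 N/mm.
Resultant f_max = √[f_tx² + (f_v + f_ty)²] = √[687.6² + (137.2 + 408.2)²] = 877.6 N/mm.
Capacity per unit length: φr_n = 0.75 × 0.6 × 490 × (0.707 × 8) = 1247 N/mm.
877.6 ≤ 1247 → adequate.

f_max ≈ 878 N/mm; adequate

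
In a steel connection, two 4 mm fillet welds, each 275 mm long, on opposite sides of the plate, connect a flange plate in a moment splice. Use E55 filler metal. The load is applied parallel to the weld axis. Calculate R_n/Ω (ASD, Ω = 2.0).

E55XX → F_EXX = 550 MPa.
Effective throat t_e = 0.707 × 4 = 2.828 mm.
Total length L = 550 mm; A_we = 2.828 × 550 = 1555 mm².
F_nw = 0.6 F_EXX = 0.6 × 550 = 330 MPa.
R_n = 330 × 1555 × 10⁻³ = 513.3 kN; R_n/Ω = 513.3/2.0 = 256.6 kN.

R_n/Ω ≈ 257 kN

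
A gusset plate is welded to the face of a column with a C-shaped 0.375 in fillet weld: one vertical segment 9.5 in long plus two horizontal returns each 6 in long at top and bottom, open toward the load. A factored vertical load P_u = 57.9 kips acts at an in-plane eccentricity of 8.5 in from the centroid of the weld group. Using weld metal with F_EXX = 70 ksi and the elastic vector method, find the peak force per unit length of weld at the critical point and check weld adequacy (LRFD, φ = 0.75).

f_max ≈ 9.45 kip/in; NOT adequate

Total weld length L_w = 21.5 in. Treat welds as unit-width lines.
Centroid: x̄ = 2×6×3 / 21.5 = 1.674 in from the vertical weld.
Polar moment about centroid: J = I_x + I_y = [9.5³/12 + 2×6×4.75²] + [9.5×1.674² + 2(6³/12 + 6×1.326²)] = 425.9 in³.
Direct shear f_v = P/L_w = 57.9 / 21.5 = 2.693 kip/in (vertical).
Torsion M = P·e = 57.9 × 8.5 = 492.15 kip·in.
Critical point at (x, y) = (4.326, 4.75) from centroid. f_tx = M·y/J = 5.489 kip/in; f_ty = M·x/J = 4.998 kip/in.
Resultant f_max = √[f_tx² + (f_v + f_ty)²] = √[5.489² + (2.693 + 4.998)²] = 9.449 kip/in.
Capacity per unit length: φr_n = 0.75 × 0.6 × 70 × (0.707 × 0.375) = 8.351 kip/in.
9.449 > 8.351 → NOT adequate.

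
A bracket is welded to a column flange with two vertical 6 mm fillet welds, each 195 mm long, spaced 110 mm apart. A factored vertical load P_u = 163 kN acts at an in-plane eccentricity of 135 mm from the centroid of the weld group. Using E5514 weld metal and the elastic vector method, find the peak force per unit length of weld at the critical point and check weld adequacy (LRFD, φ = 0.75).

f_max ≈ 1280 N/mm; NOT adequate

E55XX → F_EXX = 550 MPa.
Total weld length L_w = 390 mm. Treat welds as unit-width lines.
Polar moment about centroid: J = 2[d³/12 + d(b/2)²] = 2[195³/12 + 195×55²] = 2416000 mm³.
Direct shear f_v = P/L_w = 163×10³ / 390 = 417.9 N/mm (vertical).
Torsion M = P·e = 163×10³ × 135 = 22005000 N·mm.
Critical point at (x, y) = (55, 97.5) from centroid. f_tx = M·y/J = 888.2 N/mm; f_ty = M·x/J = 501 N/mm.
Resultant f_max = √[f_tx² + (f_v + f_ty)²] = √[888.2² + (417.9 + 501)²] = 1278 N/mm.
Capacity per unit length: φr_n = 0.75 × 0.6 × 550 × (0.707 × 6) = 1050 N/mm.
1278 > 1050 → NOT adequate.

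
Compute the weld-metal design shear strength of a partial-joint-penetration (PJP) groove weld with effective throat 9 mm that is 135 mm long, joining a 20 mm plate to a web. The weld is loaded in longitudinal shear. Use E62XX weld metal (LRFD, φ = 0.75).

φR_n ≈ 339 kN

E62XX → F_EXX = 620 MPa.
Effective throat (given) t_e = 9 mm.
A_we = 9 × 135 = 1215 mm².
F_nw = 0.6 F_EXX = 372 MPa.
φR_n = 0.75 × 372 × 1215 × 10⁻³ = 339 kN.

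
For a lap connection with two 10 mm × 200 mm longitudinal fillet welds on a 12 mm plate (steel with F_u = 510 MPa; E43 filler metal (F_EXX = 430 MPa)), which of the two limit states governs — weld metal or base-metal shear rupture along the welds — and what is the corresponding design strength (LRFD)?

t_e = 0.707 × 10 = 7.07 mm; L = 400 mm.
Weld metal: φR_n = 0.75 × 0.6 × 430 × 7.07 × 400 × 10⁻³ = 547.2 kN.
Base metal (shear rupture): φR_n = 0.75 × 0.6 × 510 × 12 × 400 × 10⁻³ = 1102 kN.
Governing: weld metal.

φR_n ≈ 547 kN (weld metal governs)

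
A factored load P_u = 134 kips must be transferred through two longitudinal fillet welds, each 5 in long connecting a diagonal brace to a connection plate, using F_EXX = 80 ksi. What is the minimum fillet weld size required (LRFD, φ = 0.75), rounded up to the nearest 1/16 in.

w = 9/16 in

Total weld length L = 10 in.
Required throat t_e = P_u / (φ × 0.6 F_EXX × L) = 134 / (0.75 × 0.6 × 80 × 10) = 0.3722 in.
Required leg w = t_e / 0.707 = 0.5265 in → use 9/16 in.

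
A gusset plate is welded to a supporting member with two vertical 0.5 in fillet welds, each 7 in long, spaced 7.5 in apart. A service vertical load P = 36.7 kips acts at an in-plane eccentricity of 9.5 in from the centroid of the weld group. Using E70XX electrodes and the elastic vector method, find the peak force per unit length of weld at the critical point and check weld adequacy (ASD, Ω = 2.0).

E70XX → F_EXX = 70 ksi.
Total weld length L_w = 14 in. Treat welds as unit-width lines.
Polar moment about centroid: J = 2[d³/12 + d(b/2)²] = 2[7³/12 + 7×3.75²] = 254 in³.
Direct shear f_v = P/L_w = 36.7 / 14 = 2.621 kip/in (vertical).
Torsion M = P·e = 36.7 × 9.5 = 348.65 kip·in.
Critical point at (x, y) = (3.75, 3.5) from centroid. f_tx = M·y/J = 4.803 kip/in; f_ty = M·x/J = 5.147 kip/in.
Resultant f_max = √[f_tx² + (f_v + f_ty)²] = √[4.803² + (2.621 + 5.147)²] = 9.133 kip/in.
Capacity per unit length: r_n/Ω = (1/2.0) × 0.6 × 70 × (0.707 × 0.5) = 7.423 kip/in.
9.133 > 7.423 → NOT adequate.

f_max ≈ 9.13 kip/in; NOT adequate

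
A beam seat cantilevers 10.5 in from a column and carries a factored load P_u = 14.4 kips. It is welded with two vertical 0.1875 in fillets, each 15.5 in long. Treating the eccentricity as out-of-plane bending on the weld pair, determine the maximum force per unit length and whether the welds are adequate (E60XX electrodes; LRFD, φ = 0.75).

E60XX → F_EXX = 60 ksi.
L_w = 2 × 15.5 = 31 in; section modulus (unit throat) S = 2 × L²/6 = 80.08 in².
Direct shear f_v = P/L_w = 14.4/31 = 0.4645 kip/in.
Moment M = P × e = 14.4 × 10.5 = 151.2 kip·in; bending f_b = M/S = 1.888 kip/in.
f_max = √(f_v² + f_b²) = √(0.4645² + 1.888²) = 1.944 kip/in.
φr_n = 0.75 × 0.6 × 60 × (0.707 × 0.1875) = 3.579 kip/in → adequate.

f_max ≈ 1.94 kip/in; adequate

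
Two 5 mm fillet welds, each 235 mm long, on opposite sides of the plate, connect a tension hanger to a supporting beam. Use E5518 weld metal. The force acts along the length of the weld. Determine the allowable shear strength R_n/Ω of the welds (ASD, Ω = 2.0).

R_n/Ω ≈ 274 kN

E55XX → F_EXX = 550 MPa.
Effective throat t_e = 0.707 × 5 = 3.535 mm.
Total length L = 470 mm; A_we = 3.535 × 470 = 1661 mm².
F_nw = 0.6 F_EXX = 0.6 × 550 = 330 MPa.
R_n = 330 × 1661 × 10⁻³ = 548.3 kN; R_n/Ω = 548.3/2.0 = 274.1 kN.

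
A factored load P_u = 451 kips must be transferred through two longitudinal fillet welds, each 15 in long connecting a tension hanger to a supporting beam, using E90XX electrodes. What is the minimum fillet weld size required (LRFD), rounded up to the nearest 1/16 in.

w = 9/16 in

E90XX → F_EXX = 90 ksi.
Total weld length L = 30 in.
Required throat t_e = P_u / (φ × 0.6 F_EXX × L) = 451 / (0.75 × 0.6 × 90 × 30) = 0.3712 in.
Required leg w = t_e / 0.707 = 0.525 in → use 9/16 in.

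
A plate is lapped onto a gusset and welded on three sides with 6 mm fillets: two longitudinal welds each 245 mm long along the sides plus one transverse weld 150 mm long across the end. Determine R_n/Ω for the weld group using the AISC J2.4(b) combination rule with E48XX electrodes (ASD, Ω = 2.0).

R_n/Ω ≈ 392 kN

E48XX → F_EXX = 480 MPa.
t_e = 0.707 × 6 = 4.242 mm.
R_nwl = 0.6 × 480 × 4.242 × 490 × 10⁻³ = 598.6 kN (longitudinal, 2 welds).
R_nwt = 0.6 × 480 × 4.242 × 150 × 10⁻³ = 183.3 kN (transverse, base value).
(i) R_nwl + R_nwt = 781.9 kN; (ii) 0.85 R_nwl + 1.5 R_nwt = 783.7 kN.
R_n = max = 783.7 kN [governs: (ii)]; R_n/Ω = 391.9 kN.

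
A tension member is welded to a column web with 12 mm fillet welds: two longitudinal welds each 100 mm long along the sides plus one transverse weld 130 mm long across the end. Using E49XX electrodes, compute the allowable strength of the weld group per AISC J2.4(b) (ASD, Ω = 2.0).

R_n/Ω ≈ 455 kN

E49XX → F_EXX = 490 MPa.
t_e = 0.707 × 12 = 8.484 mm.
R_nwl = 0.6 × 490 × 8.484 × 200 × 10⁻³ = 498.9 kN (longitudinal, 2 welds).
R_nwt = 0.6 × 490 × 8.484 × 130 × 10⁻³ = 324.3 kN (transverse, base value).
(i) R_nwl + R_nwt = 823.1 kN; (ii) 0.85 R_nwl + 1.5 R_nwt = 910.4 kN.
R_n = max = 910.4 kN [governs: (ii)]; R_n/Ω = 455.2 kN.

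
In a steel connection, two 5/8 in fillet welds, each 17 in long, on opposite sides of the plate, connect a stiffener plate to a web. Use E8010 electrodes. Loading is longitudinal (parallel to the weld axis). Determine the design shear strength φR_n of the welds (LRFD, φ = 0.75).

E80XX → F_EXX = 80 ksi.
Effective throat t_e = 0.707 × 0.625 = 0.4419 in.
Total length L = 34 in; A_we = 0.4419 × 34 = 15.02 in².
F_nw = 0.6 F_EXX = 0.6 × 80 = 48 ksi.
φR_n = 0.75 × 48 × 15.02 = 540.9 kip.

φR_n ≈ 541 kip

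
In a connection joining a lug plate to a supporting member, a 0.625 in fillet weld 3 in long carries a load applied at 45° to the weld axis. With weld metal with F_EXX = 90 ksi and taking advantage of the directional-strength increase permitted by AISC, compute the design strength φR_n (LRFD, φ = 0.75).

t_e = 0.707 × 0.625 = 0.4419 in; A_we = 0.4419 × 3 = 1.326 in².
Directional factor: 1.0 + 0.5 sin^1.5(45°) = 1.297.
F_nw = 0.6 × 90 × 1.297 = 70.05 ksi.
φR_n = 0.75 × 70.05 × 1.326 = 69.65 kips.

φR_n ≈ 69.6 kips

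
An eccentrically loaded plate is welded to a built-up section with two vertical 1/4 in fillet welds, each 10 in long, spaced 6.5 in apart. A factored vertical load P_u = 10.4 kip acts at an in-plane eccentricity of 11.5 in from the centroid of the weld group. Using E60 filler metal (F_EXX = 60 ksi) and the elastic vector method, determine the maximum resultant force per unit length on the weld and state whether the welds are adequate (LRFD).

f_max ≈ 2.21 kip/in; adequate

Total weld length L_w = 20 in. Treat welds as unit-width lines.
Polar moment about centroid: J = 2[d³/12 + d(b/2)²] = 2[10³/12 + 10×3.25²] = 377.9 in³.
Direct shear f_v = P/L_w = 10.4 / 20 = 0.52 kip/in (vertical).
Torsion M = P·e = 10.4 × 11.5 = 119.6 kip·in.
Critical point at (x, y) = (3.25, 5) from centroid. f_tx = M·y/J = 1.582 kip/in; f_ty = M·x/J = 1.029 kip/in.
Resultant f_max = √[f_tx² + (f_v + f_ty)²] = √[1.582² + (0.52 + 1.029)²] = 2.214 kip/in.
Capacity per unit length: φr_n = 0.75 × 0.6 × 60 × (0.707 × 0.25) = 4.772 kip/in.
2.214 ≤ 4.772 → adequate.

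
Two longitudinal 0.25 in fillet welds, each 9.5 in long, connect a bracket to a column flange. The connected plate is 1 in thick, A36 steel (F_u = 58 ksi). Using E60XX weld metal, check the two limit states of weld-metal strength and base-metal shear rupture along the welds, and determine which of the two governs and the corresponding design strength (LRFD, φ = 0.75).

E60XX → F_EXX = 60 ksi.
t_e = 0.707 × 0.25 = 0.1767 in; L = 19 in.
Weld metal: φR_n = 0.75 × 0.6 × 60 × 0.1767 × 19 = 90.67 kips.
Base metal (shear rupture): φR_n = 0.75 × 0.6 × 58 × 1 × 19 = 495.9 kips.
Governing: weld metal.

φR_n ≈ 90.7 kips (weld metal governs)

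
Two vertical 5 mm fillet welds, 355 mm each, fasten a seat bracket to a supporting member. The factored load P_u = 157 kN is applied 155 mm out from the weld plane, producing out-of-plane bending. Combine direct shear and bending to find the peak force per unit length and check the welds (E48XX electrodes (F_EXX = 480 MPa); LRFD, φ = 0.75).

f_max ≈ 620 N/mm; adequate

L_w = 2 × 355 = 710 mm; section modulus (unit throat) S = 2 × L²/6 = 42010 mm².
Direct shear f_v = P/L_w = 157×10³/710 = 221.1 N/mm.
Moment M = P × e = 157×10³ × 155 = 24335000 N·mm; bending f_b = M/S = 579.3 N/mm.
f_max = √(f_v² + f_b²) = √(221.1² + 579.3²) = 620.1 N/mm.
φr_n = 0.75 × 0.6 × 480 × (0.707 × 5) = 763.6 N/mm → adequate.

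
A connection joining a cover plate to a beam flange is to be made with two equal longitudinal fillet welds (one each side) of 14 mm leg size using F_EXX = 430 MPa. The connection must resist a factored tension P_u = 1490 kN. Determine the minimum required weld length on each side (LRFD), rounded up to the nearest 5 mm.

L = 390 mm on each side

Throat t_e = 0.707 × 14 = 9.898 mm.
φr_n = 0.75 × 0.6 × 430 × 9.898 × 10⁻³ = 1.915 kN/mm.
L_req = P_u / φr_n = 1490 / 1.915 = 778 mm total.
Per side: 778 / 2 = 389 mm.
Round up → use L = 390 mm on each side.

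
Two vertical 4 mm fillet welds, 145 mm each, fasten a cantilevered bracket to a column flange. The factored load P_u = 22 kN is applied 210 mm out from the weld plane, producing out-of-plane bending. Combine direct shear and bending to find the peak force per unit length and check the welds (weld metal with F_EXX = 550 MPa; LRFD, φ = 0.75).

L_w = 2 × 145 = 290 mm; section modulus (unit throat) S = 2 × L²/6 = 7008 mm².
Direct shear f_v = P/L_w = 22×10³/290 = 75.86 N/mm.
Moment M = P × e = 22×10³ × 210 = 4620000 N·mm; bending f_b = M/S = 659.2 N/mm.
f_max = √(f_v² + f_b²) = √(75.86² + 659.2²) = 663.6 N/mm.
φr_n = 0.75 × 0.6 × 550 × (0.707 × 4) = 699.9 N/mm → adequate.

f_max ≈ 664 N/mm; adequate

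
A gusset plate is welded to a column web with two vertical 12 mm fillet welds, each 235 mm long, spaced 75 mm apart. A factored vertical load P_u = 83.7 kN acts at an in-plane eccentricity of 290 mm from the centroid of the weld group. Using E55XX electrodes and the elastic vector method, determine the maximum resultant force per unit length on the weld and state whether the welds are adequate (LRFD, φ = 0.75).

f_max ≈ 1130 N/mm; adequate

E55XX → F_EXX = 550 MPa.
Total weld length L_w = 470 mm. Treat welds as unit-width lines.
Polar moment about centroid: J = 2[d³/12 + d(b/2)²] = 2[235³/12 + 235×37.5²] = 2824000 mm³.
Direct shear f_v = P/L_w = 83.7×10³ / 470 = 178.1 N/mm (vertical).
Torsion M = P·e = 83.7×10³ × 290 = 24273000 N·mm.
Critical point at (x, y) = (37.5, 117.5) from centroid. f_tx = M·y/J = 1010 N/mm; f_ty = M·x/J = 322.3 N/mm.
Resultant f_max = √[f_tx² + (f_v + f_ty)²] = √[1010² + (178.1 + 322.3)²] = 1127 N/mm.
Capacity per unit length: φr_n = 0.75 × 0.6 × 550 × (0.707 × 12) = 2100 N/mm.
1127 ≤ 2100 → adequate.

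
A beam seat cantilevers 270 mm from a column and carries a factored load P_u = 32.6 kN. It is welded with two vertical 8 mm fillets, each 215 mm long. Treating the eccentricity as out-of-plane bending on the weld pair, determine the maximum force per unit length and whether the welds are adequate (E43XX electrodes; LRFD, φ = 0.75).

f_max ≈ 576 N/mm; adequate

E43XX → F_EXX = 430 MPa.
L_w = 2 × 215 = 430 mm; section modulus (unit throat) S = 2 × L²/6 = 15410 mm².
Direct shear f_v = P/L_w = 32.6×10³/430 = 75.81 N/mm.
Moment M = P × e = 32.6×10³ × 270 = 8802000 N·mm; bending f_b = M/S = 571.2 N/mm.
f_max = √(f_v² + f_b²) = √(75.81² + 571.2²) = 576.3 N/mm.
φr_n = 0.75 × 0.6 × 430 × (0.707 × 8) = 1094 N/mm → adequate.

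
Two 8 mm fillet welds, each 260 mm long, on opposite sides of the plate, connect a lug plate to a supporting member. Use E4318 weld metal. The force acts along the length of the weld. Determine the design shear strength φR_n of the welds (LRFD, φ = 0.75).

E43XX → F_EXX = 430 MPa.
Effective throat t_e = 0.707 × 8 = 5.656 mm.
Total length L = 520 mm; A_we = 5.656 × 520 = 2941 mm².
F_nw = 0.6 F_EXX = 0.6 × 430 = 258 MPa.
φR_n = 0.75 × 258 × 2941 × 10⁻³ = 569.1 kN.

φR_n ≈ 569 kN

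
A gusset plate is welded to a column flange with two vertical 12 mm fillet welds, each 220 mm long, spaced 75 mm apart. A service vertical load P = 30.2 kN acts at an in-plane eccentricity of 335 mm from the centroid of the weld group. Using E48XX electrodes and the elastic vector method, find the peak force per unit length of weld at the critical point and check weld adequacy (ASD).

E48XX → F_EXX = 480 MPa.
Total weld length L_w = 440 mm. Treat welds as unit-width lines.
Polar moment about centroid: J = 2[d³/12 + d(b/2)²] = 2[220³/12 + 220×37.5²] = 2393000 mm³.
Direct shear f_v = P/L_w = 30.2×10³ / 440 = 68.64 N/mm (vertical).
Torsion M = P·e = 30.2×10³ × 335 = 10117000 N·mm.
Critical point at (x, y) = (37.5, 110) from centroid. f_tx = M·y/J = 465 N/mm; f_ty = M·x/J = 158.5 N/mm.
Resultant f_max = √[f_tx² + (f_v + f_ty)²] = √[465² + (68.64 + 158.5)²] = 517.5 N/mm.
Capacity per unit length: r_n/Ω = (1/2.0) × 0.6 × 480 × (0.707 × 12) = 1222 N/mm.
517.5 ≤ 1222 → adequate.

f_max ≈ 517 N/mm; adequate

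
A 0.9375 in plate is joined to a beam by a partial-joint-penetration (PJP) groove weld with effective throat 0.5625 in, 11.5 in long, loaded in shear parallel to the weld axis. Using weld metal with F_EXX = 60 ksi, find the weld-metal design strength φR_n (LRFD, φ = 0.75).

φR_n ≈ 175 kip

Effective throat (given) t_e = 0.5625 in.
A_we = 0.5625 × 11.5 = 6.469 in².
F_nw = 0.6 F_EXX = 36 ksi.
φR_n = 0.75 × 36 × 6.469 = 174.7 kip.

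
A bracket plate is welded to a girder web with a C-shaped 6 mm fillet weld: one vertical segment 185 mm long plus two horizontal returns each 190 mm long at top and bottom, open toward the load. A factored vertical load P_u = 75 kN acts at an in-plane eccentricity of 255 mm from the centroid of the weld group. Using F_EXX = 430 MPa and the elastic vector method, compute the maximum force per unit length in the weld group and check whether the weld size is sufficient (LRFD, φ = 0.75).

Total weld length L_w = 565 mm. Treat welds as unit-width lines.
Centroid: x̄ = 2×190×95 / 565 = 63.89 mm from the vertical weld.
Polar moment about centroid: J = I_x + I_y = [185³/12 + 2×190×92.5²] + [185×63.89² + 2(190³/12 + 190×31.11²)] = 6045000 mm³.
Direct shear f_v = P/L_w = 75×10³ / 565 = 132.7 N/mm (vertical).
Torsion M = P·e = 75×10³ × 255 = 19125000 N·mm.
Critical point at (x, y) = (126.1, 92.5) from centroid. f_tx = M·y/J = 292.6 N/mm; f_ty = M·x/J = 399 N/mm.
Resultant f_max = √[f_tx² + (f_v + f_ty)²] = √[292.6² + (132.7 + 399)²] = 606.9 N/mm.
Capacity per unit length: φr_n = 0.75 × 0.6 × 430 × (0.707 × 6) = 820.8 N/mm.
606.9 ≤ 820.8 → adequate.

f_max ≈ 607 N/mm; adequate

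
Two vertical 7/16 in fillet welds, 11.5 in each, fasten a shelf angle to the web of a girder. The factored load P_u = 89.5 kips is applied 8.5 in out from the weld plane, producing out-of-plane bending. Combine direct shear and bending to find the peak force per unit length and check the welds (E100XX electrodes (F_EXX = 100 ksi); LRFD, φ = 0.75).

L_w = 2 × 11.5 = 23 in; section modulus (unit throat) S = 2 × L²/6 = 44.08 in².
Direct shear f_v = P/L_w = 89.5/23 = 3.891 kip/in.
Moment M = P × e = 89.5 × 8.5 = 760.75 kip·in; bending f_b = M/S = 17.26 kip/in.
f_max = √(f_v² + f_b²) = √(3.891² + 17.26²) = 17.69 kip/in.
φr_n = 0.75 × 0.6 × 100 × (0.707 × 0.4375) = 13.92 kip/in → NOT adequate.

f_max ≈ 17.7 kip/in; NOT adequate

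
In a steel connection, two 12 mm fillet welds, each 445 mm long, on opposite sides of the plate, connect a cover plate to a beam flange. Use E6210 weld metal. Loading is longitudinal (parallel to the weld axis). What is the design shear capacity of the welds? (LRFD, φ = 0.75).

φR_n ≈ 2110 kN

E62XX → F_EXX = 620 MPa.
Effective throat t_e = 0.707 × 12 = 8.484 mm.
Total length L = 890 mm; A_we = 8.484 × 890 = 7551 mm².
F_nw = 0.6 F_EXX = 0.6 × 620 = 372 MPa.
φR_n = 0.75 × 372 × 7551 × 10⁻³ = 2107 kN.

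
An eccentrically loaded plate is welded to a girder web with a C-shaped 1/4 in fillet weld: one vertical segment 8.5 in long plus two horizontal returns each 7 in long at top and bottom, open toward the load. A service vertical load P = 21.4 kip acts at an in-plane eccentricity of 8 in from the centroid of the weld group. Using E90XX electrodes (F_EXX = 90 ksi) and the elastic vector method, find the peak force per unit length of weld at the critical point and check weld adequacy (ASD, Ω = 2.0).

f_max ≈ 3.36 kip/in; adequate

Total weld length L_w = 22.5 in. Treat welds as unit-width lines.
Centroid: x̄ = 2×7×3.5 / 22.5 = 2.178 in from the vertical weld.
Polar moment about centroid: J = I_x + I_y = [8.5³/12 + 2×7×4.25²] + [8.5×2.178² + 2(7³/12 + 7×1.322²)] = 426 in³.
Direct shear f_v = P/L_w = 21.4 / 22.5 = 0.9511 kip/in (vertical).
Torsion M = P·e = 21.4 × 8 = 171.2 kip·in.
Critical point at (x, y) = (4.822, 4.25) from centroid. f_tx = M·y/J = 1.708 kip/in; f_ty = M·x/J = 1.938 kip/in.
Resultant f_max = √[f_tx² + (f_v + f_ty)²] = √[1.708² + (0.9511 + 1.938)²] = 3.356 kip/in.
Capacity per unit length: r_n/Ω = (1/2.0) × 0.6 × 90 × (0.707 × 0.25) = 4.772 kip/in.
3.356 ≤ 4.772 → adequate.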